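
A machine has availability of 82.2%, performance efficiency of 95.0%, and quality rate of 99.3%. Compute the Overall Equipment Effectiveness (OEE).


Formula: OEE = Availability * Performance * Quality / 10000
A * P = 82.2% * 95.0% / 100 = 78.09%
OEE = 78.09% * 99.3% / 100 = 77.5%

77.5%


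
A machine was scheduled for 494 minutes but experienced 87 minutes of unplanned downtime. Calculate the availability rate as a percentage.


Formula: Availability = (Planned Time - Downtime) / Planned Time * 100
Uptime = 494 - 87 = 407 min
Availability = 407 / 494 * 100 = 82.4%

82.4%


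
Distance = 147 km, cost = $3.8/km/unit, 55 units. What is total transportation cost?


TC = dist * cost * units = 147 * 3.8 * 55 = $30723.00

$30723.00


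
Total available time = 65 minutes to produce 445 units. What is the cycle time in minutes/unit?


Formula: CT = Available Time / Number of Units
CT = 65 min / 445 units
CT = 0.15 min/unit

0.15 min/unit


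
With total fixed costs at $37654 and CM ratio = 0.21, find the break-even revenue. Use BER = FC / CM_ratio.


Formula: BER = Fixed Costs / Contribution Margin Ratio
BER = $37654 / 0.21
BER = $179304.76 (to the nearest cent)

$179304.76


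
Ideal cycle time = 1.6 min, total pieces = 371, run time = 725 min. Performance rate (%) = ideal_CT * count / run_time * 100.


Formula: Performance = (Ideal CT * Total Count) / Run Time * 100
Ideal output time = 1.6 * 371 = 593.6 min
Performance = 593.6 / 725 * 100 = 81.9%

81.9%


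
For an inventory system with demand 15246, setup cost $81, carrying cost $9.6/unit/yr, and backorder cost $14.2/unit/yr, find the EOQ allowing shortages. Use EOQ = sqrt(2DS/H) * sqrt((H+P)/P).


Formula: EOQ* = sqrt(2DS/H) * sqrt((H+P)/P)
Base EOQ = sqrt(2*15246*81/9.6) = 507.22 units
Correction = sqrt((9.6+14.2)/14.2) = 1.29463
EOQ* = 507.22 * 1.29463 = 656.7 units

656.7 units


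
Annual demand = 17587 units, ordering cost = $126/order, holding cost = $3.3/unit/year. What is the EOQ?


Formula: EOQ = sqrt(2 * D * S / H)
Numerator: 2 * 17587 * 126 = 4431924
2DS/H = 4431924 / 3.3 = 1343007.3
EOQ = sqrt(1343007.3) = 1158.9 units

1158.9 units


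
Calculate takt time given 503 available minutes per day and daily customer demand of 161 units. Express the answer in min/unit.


Formula: Takt Time = Available Production Time / Customer Demand
Takt = 503 min/day / 161 units/day
Takt = 3.12 min/unit

3.12 min/unit


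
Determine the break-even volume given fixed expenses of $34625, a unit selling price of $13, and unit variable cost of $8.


Formula: BEQ = Fixed Costs / (Price - Variable Cost)
Contribution margin = $13 - $8 = $5/unit
BEQ = ceil($34625 / $5/unit) = ceil(6925.0) = 6925 units

6925 units


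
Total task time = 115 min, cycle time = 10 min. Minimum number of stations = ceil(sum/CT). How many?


Formula: N_min = ceil(Sum of Task Times / Cycle Time)
N_min = ceil(115 min / 10 min) = ceil(11.5)
N_min = 12 stations

12


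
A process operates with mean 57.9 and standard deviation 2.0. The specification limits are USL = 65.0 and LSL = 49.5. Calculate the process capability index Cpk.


Cpu = (65.0 - 57.9) / (3 * 2.0) = 1.18
Cpl = (57.9 - 49.5) / (3 * 2.0) = 1.4
Cpk = min(1.18, 1.4) = 1.18

1.18


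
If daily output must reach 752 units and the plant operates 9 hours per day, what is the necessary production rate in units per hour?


Formula: Production Rate = Daily Demand / Available Hours
Rate = 752 units/day / 9 hours/day
Rate = 83.6 units/hour

83.6 units/hour


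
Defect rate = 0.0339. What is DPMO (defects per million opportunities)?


DPMO = defect_rate * 1000000 = 0.0339 * 1000000

33900


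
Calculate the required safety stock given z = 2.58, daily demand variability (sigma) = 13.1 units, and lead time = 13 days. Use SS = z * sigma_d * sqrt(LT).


Formula: SS = z * sigma_d * sqrt(LT)
sqrt(LT) = sqrt(13) = 3.6056
SS = 2.58 * 13.1 * 3.6056
SS = 121.9 units

121.9 units


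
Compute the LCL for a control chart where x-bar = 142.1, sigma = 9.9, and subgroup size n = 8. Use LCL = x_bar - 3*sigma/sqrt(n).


LCL = 142.1 - 3 * 9.9 / sqrt(8)

131.6


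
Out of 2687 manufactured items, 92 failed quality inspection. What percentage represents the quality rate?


Formula: Quality Rate = Good Pieces / Total Pieces * 100
Good pieces = 2687 - 92 = 2595
QR = 2595 / 2687 * 100 = 96.6%

96.6%


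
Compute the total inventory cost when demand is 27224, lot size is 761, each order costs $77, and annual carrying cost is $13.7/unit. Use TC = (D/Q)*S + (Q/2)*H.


TC = 27224/761 * 77 + 761/2 * 13.7

$7967.45


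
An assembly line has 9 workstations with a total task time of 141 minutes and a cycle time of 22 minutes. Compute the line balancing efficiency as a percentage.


Formula: Efficiency = Sum of Task Times / (N_stations * CT) * 100
Total station capacity = 9 stations * 22 min = 198 min
Efficiency = 141 / 198 * 100 = 71.2%

71.2%


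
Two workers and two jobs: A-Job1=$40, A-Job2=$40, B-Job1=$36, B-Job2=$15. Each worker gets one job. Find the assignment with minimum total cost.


Option 1: A->1 + B->2 = $40 + $15 = $55
Option 2: A->2 + B->1 = $40 + $36 = $76
Min cost = min($55, $76) = $55

$55


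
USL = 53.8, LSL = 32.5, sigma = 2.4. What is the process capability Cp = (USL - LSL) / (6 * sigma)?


Cp = (53.8 - 32.5) / (6 * 2.4)

1.48


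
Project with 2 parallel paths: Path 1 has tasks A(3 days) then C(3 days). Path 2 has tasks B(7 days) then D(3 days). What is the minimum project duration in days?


Path 1 = 3 + 3 = 6 days
Path 2 = 7 + 3 = 10 days
Duration = max(6, 10) = 10 days

10 days


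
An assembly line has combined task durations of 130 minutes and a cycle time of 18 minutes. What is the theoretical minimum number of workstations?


Formula: N_min = ceil(Sum of Task Times / Cycle Time)
N_min = ceil(130 min / 18 min) = ceil(7.2222)
N_min = 8 stations

8


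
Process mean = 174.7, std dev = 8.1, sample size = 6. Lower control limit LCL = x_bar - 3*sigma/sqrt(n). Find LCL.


LCL = 174.7 - 3 * 8.1 / sqrt(6)

164.78


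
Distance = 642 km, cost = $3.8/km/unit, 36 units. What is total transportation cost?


TC = dist * cost * units = 642 * 3.8 * 36 = $87825.60

$87825.60


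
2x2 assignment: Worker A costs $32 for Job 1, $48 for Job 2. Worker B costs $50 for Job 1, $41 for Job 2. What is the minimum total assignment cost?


Option 1: A->1 + B->2 = $32 + $41 = $73
Option 2: A->2 + B->1 = $48 + $50 = $98
Min cost = min($73, $98) = $73

$73


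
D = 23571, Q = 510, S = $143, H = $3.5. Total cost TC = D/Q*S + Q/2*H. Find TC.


TC = 23571/510 * 143 + 510/2 * 3.5

$7501.62


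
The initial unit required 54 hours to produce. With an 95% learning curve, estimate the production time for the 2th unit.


Formula: T_n = T_1 * (learning_rate)^(log2(n)) where learning_rate = rate/100
Doublings = log2(2) = 1
T_n = 54 * 0.95^1
T_n = 54 * 0.95 = 51.3 hours

51.3 hours


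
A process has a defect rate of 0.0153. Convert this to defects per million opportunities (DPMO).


DPMO = defect_rate * 1000000 = 0.0153 * 1000000

15300


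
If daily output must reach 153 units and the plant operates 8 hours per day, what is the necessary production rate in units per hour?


Formula: Production Rate = Daily Demand / Available Hours
Rate = 153 units/day / 8 hours/day
Rate = 19.1 units/hour

19.1 units/hour


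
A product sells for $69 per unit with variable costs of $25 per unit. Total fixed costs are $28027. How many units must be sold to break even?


Formula: BEQ = Fixed Costs / (Price - Variable Cost)
Contribution margin = $69 - $25 = $44/unit
BEQ = ceil($28027 / $44/unit) = ceil(636.98) = 637 units

637 units


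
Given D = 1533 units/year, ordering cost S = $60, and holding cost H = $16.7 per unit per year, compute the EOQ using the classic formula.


Formula: EOQ = sqrt(2 * D * S / H)
Numerator: 2 * 1533 * 60 = 183960
2DS/H = 183960 / 16.7 = 11015.6
EOQ = sqrt(11015.6) = 105.0 units

105.0 units


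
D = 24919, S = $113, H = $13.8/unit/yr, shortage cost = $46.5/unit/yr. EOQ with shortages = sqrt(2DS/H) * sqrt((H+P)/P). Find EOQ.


Formula: EOQ* = sqrt(2DS/H) * sqrt((H+P)/P)
Base EOQ = sqrt(2*24919*113/13.8) = 638.82 units
Correction = sqrt((13.8+46.5)/46.5) = 1.13876
EOQ* = 638.82 * 1.13876 = 727.5 units

727.5 units


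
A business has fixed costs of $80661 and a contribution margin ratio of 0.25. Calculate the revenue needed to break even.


Formula: BER = Fixed Costs / Contribution Margin Ratio
BER = $80661 / 0.25
BER = $322644.00 (to the nearest cent)

$322644.00


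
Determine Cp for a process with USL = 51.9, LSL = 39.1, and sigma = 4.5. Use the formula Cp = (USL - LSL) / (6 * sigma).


Cp = (51.9 - 39.1) / (6 * 4.5)

0.47


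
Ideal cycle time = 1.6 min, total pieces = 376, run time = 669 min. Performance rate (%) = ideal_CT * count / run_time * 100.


Formula: Performance = (Ideal CT * Total Count) / Run Time * 100
Ideal output time = 1.6 * 376 = 601.6 min
Performance = 601.6 / 669 * 100 = 89.9%

89.9%


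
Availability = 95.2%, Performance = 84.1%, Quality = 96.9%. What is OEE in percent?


Formula: OEE = Availability * Performance * Quality / 10000
A * P = 95.2% * 84.1% / 100 = 80.06%
OEE = 80.06% * 96.9% / 100 = 77.6%

77.6%


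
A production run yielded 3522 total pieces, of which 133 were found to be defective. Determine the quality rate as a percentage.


Formula: Quality Rate = Good Pieces / Total Pieces * 100
Good pieces = 3522 - 133 = 3389
QR = 3389 / 3522 * 100 = 96.2%

96.2%


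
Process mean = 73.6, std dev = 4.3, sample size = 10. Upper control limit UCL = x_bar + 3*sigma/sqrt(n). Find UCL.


UCL = 73.6 + 3 * 4.3 / sqrt(10)

77.68


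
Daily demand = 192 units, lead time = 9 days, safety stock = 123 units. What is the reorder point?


Formula: ROP = (Daily Demand * Lead Time) + Safety Stock
Demand during lead time = 192 * 9 = 1728 units
ROP = 1728 + 123 = 1851 units

1851 units


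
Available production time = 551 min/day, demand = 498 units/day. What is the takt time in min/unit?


Formula: Takt Time = Available Production Time / Customer Demand
Takt = 551 min/day / 498 units/day
Takt = 1.11 min/unit

1.11 min/unit


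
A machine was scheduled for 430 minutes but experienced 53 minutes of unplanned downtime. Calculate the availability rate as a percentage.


Formula: Availability = (Planned Time - Downtime) / Planned Time * 100
Uptime = 430 - 53 = 377 min
Availability = 377 / 430 * 100 = 87.7%

87.7%


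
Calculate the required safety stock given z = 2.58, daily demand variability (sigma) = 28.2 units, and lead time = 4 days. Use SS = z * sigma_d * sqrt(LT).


Formula: SS = z * sigma_d * sqrt(LT)
sqrt(LT) = sqrt(4) = 2.0
SS = 2.58 * 28.2 * 2.0
SS = 145.5 units

145.5 units


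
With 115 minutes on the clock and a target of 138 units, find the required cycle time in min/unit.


Formula: CT = Available Time / Number of Units
CT = 115 min / 138 units
CT = 0.83 min/unit

0.83 min/unit


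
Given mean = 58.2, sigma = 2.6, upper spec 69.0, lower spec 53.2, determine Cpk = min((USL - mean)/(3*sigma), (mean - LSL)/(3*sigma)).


Cpu = (69.0 - 58.2) / (3 * 2.6) = 1.38
Cpl = (58.2 - 53.2) / (3 * 2.6) = 0.64
Cpk = min(1.38, 0.64) = 0.64

0.64


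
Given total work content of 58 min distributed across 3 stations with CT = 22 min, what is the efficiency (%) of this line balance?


Formula: Efficiency = Sum of Task Times / (N_stations * CT) * 100
Total station capacity = 3 stations * 22 min = 66 min
Efficiency = 58 / 66 * 100 = 87.9%

87.9%


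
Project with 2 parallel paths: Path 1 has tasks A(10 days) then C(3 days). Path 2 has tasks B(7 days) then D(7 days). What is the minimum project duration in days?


Path 1 = 10 + 3 = 13 days
Path 2 = 7 + 7 = 14 days
Duration = max(13, 14) = 14 days

14 days


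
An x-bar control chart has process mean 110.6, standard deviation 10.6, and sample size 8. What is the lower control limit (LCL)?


LCL = 110.6 - 3 * 10.6 / sqrt(8)

99.36


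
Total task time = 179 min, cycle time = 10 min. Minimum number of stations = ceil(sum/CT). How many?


Formula: N_min = ceil(Sum of Task Times / Cycle Time)
N_min = ceil(179 min / 10 min) = ceil(17.9)
N_min = 18 stations

18


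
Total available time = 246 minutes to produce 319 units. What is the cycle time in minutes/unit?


Formula: CT = Available Time / Number of Units
CT = 246 min / 319 units
CT = 0.77 min/unit

0.77 min/unit


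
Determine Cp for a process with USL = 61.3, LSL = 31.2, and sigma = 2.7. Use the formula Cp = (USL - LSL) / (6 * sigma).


Cp = (61.3 - 31.2) / (6 * 2.7)

1.86


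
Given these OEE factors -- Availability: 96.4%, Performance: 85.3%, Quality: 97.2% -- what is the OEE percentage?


Formula: OEE = Availability * Performance * Quality / 10000
A * P = 96.4% * 85.3% / 100 = 82.23%
OEE = 82.23% * 97.2% / 100 = 79.9%

79.9%


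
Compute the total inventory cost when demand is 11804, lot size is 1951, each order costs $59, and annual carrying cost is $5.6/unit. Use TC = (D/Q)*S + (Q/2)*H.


TC = 11804/1951 * 59 + 1951/2 * 5.6

$5819.76


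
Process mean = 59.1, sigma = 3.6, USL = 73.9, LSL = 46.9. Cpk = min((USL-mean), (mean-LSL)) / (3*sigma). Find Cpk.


Cpu = (73.9 - 59.1) / (3 * 3.6) = 1.37
Cpl = (59.1 - 46.9) / (3 * 3.6) = 1.13
Cpk = min(1.37, 1.13) = 1.13

1.13


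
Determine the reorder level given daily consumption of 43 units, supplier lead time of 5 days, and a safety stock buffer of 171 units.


Formula: ROP = (Daily Demand * Lead Time) + Safety Stock
Demand during lead time = 43 * 5 = 215 units
ROP = 215 + 171 = 386 units

386 units


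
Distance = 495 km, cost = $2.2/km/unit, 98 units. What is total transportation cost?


TC = dist * cost * units = 495 * 2.2 * 98 = $106722.00

$106722.00


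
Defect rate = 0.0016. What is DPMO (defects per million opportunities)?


DPMO = defect_rate * 1000000 = 0.0016 * 1000000

1600


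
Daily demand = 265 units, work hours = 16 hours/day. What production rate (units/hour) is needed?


Formula: Production Rate = Daily Demand / Available Hours
Rate = 265 units/day / 16 hours/day
Rate = 16.6 units/hour

16.6 units/hour


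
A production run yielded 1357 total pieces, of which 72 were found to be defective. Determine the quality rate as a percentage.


Formula: Quality Rate = Good Pieces / Total Pieces * 100
Good pieces = 1357 - 72 = 1285
QR = 1285 / 1357 * 100 = 94.7%

94.7%


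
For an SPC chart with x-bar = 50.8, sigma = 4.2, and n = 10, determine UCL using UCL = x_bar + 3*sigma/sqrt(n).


UCL = 50.8 + 3 * 4.2 / sqrt(10)

54.78


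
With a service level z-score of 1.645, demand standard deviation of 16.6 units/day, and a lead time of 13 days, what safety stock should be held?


Formula: SS = z * sigma_d * sqrt(LT)
sqrt(LT) = sqrt(13) = 3.6056
SS = 1.645 * 16.6 * 3.6056
SS = 98.5 units

98.5 units


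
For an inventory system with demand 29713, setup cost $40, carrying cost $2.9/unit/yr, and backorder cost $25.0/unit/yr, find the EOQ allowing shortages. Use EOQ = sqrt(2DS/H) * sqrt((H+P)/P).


Formula: EOQ* = sqrt(2DS/H) * sqrt((H+P)/P)
Base EOQ = sqrt(2*29713*40/2.9) = 905.36 units
Correction = sqrt((2.9+25.0)/25.0) = 1.05641
EOQ* = 905.36 * 1.05641 = 956.4 units

956.4 units


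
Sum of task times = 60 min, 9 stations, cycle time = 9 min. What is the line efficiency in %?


Formula: Efficiency = Sum of Task Times / (N_stations * CT) * 100
Total station capacity = 9 stations * 9 min = 81 min
Efficiency = 60 / 81 * 100 = 74.1%

74.1%


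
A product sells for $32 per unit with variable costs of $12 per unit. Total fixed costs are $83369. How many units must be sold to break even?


Formula: BEQ = Fixed Costs / (Price - Variable Cost)
Contribution margin = $32 - $12 = $20/unit
BEQ = ceil($83369 / $20/unit) = ceil(4168.45) = 4169 units

4169 units


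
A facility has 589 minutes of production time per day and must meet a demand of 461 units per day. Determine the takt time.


Formula: Takt Time = Available Production Time / Customer Demand
Takt = 589 min/day / 461 units/day
Takt = 1.28 min/unit

1.28 min/unit


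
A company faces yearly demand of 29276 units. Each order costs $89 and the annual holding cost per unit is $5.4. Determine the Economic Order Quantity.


Formula: EOQ = sqrt(2 * D * S / H)
Numerator: 2 * 29276 * 89 = 5211128
2DS/H = 5211128 / 5.4 = 965023.7
EOQ = sqrt(965023.7) = 982.4 units

982.4 units


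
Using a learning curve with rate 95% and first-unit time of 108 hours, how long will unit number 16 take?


Formula: T_n = T_1 * (learning_rate)^(log2(n)) where learning_rate = rate/100
Doublings = log2(16) = 4
T_n = 108 * 0.95^4
T_n = 108 * 0.8145 = 88.0 hours

88.0 hours


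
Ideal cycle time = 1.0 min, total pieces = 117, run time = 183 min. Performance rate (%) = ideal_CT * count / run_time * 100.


Formula: Performance = (Ideal CT * Total Count) / Run Time * 100
Ideal output time = 1.0 * 117 = 117.0 min
Performance = 117.0 / 183 * 100 = 63.9%

63.9%


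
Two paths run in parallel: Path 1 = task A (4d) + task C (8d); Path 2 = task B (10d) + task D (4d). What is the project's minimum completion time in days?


Path 1 = 4 + 8 = 12 days
Path 2 = 10 + 4 = 14 days
Duration = max(12, 14) = 14 days

14 days


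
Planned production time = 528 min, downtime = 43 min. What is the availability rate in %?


Formula: Availability = (Planned Time - Downtime) / Planned Time * 100
Uptime = 528 - 43 = 485 min
Availability = 485 / 528 * 100 = 91.9%

91.9%


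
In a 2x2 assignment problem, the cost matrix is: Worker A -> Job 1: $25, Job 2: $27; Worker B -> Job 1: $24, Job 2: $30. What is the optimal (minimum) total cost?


Option 1: A->1 + B->2 = $25 + $30 = $55
Option 2: A->2 + B->1 = $27 + $24 = $51
Min cost = min($55, $51) = $51

$51


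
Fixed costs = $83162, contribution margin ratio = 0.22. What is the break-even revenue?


Formula: BER = Fixed Costs / Contribution Margin Ratio
BER = $83162 / 0.22
BER = $378009.09 (to the nearest cent)

$378009.09


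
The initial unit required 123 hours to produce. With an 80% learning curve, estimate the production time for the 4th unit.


Formula: T_n = T_1 * (learning_rate)^(log2(n)) where learning_rate = rate/100
Doublings = log2(4) = 2
T_n = 123 * 0.8^2
T_n = 123 * 0.64 = 78.7 hours

78.7 hours


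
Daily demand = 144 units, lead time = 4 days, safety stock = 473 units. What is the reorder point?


Formula: ROP = (Daily Demand * Lead Time) + Safety Stock
Demand during lead time = 144 * 4 = 576 units
ROP = 576 + 473 = 1049 units

1049 units


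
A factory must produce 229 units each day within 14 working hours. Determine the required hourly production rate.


Formula: Production Rate = Daily Demand / Available Hours
Rate = 229 units/day / 14 hours/day
Rate = 16.4 units/hour

16.4 units/hour


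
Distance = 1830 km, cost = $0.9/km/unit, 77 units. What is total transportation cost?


TC = dist * cost * units = 1830 * 0.9 * 77 = $126819.00

$126819.00


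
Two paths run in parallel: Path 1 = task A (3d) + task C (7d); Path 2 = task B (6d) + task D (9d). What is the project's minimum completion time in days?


Path 1 = 3 + 7 = 10 days
Path 2 = 6 + 9 = 15 days
Duration = max(10, 15) = 15 days

15 days


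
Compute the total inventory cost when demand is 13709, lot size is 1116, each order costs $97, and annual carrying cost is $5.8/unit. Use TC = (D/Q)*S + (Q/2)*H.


TC = 13709/1116 * 97 + 1116/2 * 5.8

$4427.95


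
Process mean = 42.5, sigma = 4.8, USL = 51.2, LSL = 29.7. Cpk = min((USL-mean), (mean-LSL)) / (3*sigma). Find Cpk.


Cpu = (51.2 - 42.5) / (3 * 4.8) = 0.6
Cpl = (42.5 - 29.7) / (3 * 4.8) = 0.89
Cpk = min(0.6, 0.89) = 0.6

0.6


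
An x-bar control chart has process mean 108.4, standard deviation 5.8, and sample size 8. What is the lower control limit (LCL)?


LCL = 108.4 - 3 * 5.8 / sqrt(8)

102.25


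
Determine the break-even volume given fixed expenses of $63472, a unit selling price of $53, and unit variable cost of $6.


Formula: BEQ = Fixed Costs / (Price - Variable Cost)
Contribution margin = $53 - $6 = $47/unit
BEQ = ceil($63472 / $47/unit) = ceil(1350.47) = 1351 units

1351 units


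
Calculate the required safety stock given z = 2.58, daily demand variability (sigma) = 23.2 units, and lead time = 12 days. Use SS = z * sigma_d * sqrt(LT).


Formula: SS = z * sigma_d * sqrt(LT)
sqrt(LT) = sqrt(12) = 3.4641
SS = 2.58 * 23.2 * 3.4641
SS = 207.3 units

207.3 units


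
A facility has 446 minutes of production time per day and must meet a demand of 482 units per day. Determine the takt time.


Formula: Takt Time = Available Production Time / Customer Demand
Takt = 446 min/day / 482 units/day
Takt = 0.93 min/unit

0.93 min/unit


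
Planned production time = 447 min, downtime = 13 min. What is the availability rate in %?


Formula: Availability = (Planned Time - Downtime) / Planned Time * 100
Uptime = 447 - 13 = 434 min
Availability = 434 / 447 * 100 = 97.1%

97.1%


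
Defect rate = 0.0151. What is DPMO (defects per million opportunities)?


DPMO = defect_rate * 1000000 = 0.0151 * 1000000

15100


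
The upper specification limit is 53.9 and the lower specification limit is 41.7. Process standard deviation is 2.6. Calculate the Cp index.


Cp = (53.9 - 41.7) / (6 * 2.6)

0.78


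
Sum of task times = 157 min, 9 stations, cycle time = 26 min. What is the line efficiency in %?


Formula: Efficiency = Sum of Task Times / (N_stations * CT) * 100
Total station capacity = 9 stations * 26 min = 234 min
Efficiency = 157 / 234 * 100 = 67.1%

67.1%


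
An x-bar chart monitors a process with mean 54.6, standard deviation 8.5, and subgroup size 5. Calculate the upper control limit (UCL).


UCL = 54.6 + 3 * 8.5 / sqrt(5)

66.0


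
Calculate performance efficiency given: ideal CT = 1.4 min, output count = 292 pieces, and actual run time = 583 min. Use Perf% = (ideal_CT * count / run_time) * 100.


Formula: Performance = (Ideal CT * Total Count) / Run Time * 100
Ideal output time = 1.4 * 292 = 408.8 min
Performance = 408.8 / 583 * 100 = 70.1%

70.1%


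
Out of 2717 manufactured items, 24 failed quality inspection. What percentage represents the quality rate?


Formula: Quality Rate = Good Pieces / Total Pieces * 100
Good pieces = 2717 - 24 = 2693
QR = 2693 / 2717 * 100 = 99.1%

99.1%


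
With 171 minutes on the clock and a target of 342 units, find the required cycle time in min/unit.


Formula: CT = Available Time / Number of Units
CT = 171 min / 342 units
CT = 0.5 min/unit

0.5 min/unit


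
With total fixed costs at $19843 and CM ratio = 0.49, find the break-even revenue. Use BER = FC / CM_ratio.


Formula: BER = Fixed Costs / Contribution Margin Ratio
BER = $19843 / 0.49
BER = $40495.92 (to the nearest cent)

$40495.92


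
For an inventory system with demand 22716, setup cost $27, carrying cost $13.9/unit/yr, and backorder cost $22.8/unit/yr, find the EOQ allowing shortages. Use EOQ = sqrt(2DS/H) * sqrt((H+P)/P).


Formula: EOQ* = sqrt(2DS/H) * sqrt((H+P)/P)
Base EOQ = sqrt(2*22716*27/13.9) = 297.07 units
Correction = sqrt((13.9+22.8)/22.8) = 1.26872
EOQ* = 297.07 * 1.26872 = 376.9 units

376.9 units


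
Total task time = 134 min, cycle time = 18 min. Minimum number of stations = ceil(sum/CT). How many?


Formula: N_min = ceil(Sum of Task Times / Cycle Time)
N_min = ceil(134 min / 18 min) = ceil(7.4444)
N_min = 8 stations

8


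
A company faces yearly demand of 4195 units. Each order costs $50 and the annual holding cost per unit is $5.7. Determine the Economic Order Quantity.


Formula: EOQ = sqrt(2 * D * S / H)
Numerator: 2 * 4195 * 50 = 419500
2DS/H = 419500 / 5.7 = 73596.5
EOQ = sqrt(73596.5) = 271.3 units

271.3 units


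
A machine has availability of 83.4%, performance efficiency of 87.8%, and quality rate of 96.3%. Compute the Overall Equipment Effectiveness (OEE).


Formula: OEE = Availability * Performance * Quality / 10000
A * P = 83.4% * 87.8% / 100 = 73.23%
OEE = 73.23% * 96.3% / 100 = 70.5%

70.5%


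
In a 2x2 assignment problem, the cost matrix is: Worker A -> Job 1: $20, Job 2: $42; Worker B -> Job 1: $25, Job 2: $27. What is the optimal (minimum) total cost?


Option 1: A->1 + B->2 = $20 + $27 = $47
Option 2: A->2 + B->1 = $42 + $25 = $67
Min cost = min($47, $67) = $47

$47


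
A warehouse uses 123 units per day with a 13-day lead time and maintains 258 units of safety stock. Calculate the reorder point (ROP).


Formula: ROP = (Daily Demand * Lead Time) + Safety Stock
Demand during lead time = 123 * 13 = 1599 units
ROP = 1599 + 258 = 1857 units

1857 units


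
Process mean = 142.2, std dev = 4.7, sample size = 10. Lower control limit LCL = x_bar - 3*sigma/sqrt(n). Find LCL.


LCL = 142.2 - 3 * 4.7 / sqrt(10)

137.74


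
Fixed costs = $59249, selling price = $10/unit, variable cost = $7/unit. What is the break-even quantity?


Formula: BEQ = Fixed Costs / (Price - Variable Cost)
Contribution margin = $10 - $7 = $3/unit
BEQ = ceil($59249 / $3/unit) = ceil(19749.67) = 19750 units

19750 units


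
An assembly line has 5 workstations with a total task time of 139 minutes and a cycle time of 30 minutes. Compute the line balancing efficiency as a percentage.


Formula: Efficiency = Sum of Task Times / (N_stations * CT) * 100
Total station capacity = 5 stations * 30 min = 150 min
Efficiency = 139 / 150 * 100 = 92.7%

92.7%


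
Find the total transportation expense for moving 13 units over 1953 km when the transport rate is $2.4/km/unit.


TC = dist * cost * units = 1953 * 2.4 * 13 = $60933.60

$60933.60


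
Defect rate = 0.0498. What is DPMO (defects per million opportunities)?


DPMO = defect_rate * 1000000 = 0.0498 * 1000000

49800


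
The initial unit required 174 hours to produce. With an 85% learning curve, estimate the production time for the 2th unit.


Formula: T_n = T_1 * (learning_rate)^(log2(n)) where learning_rate = rate/100
Doublings = log2(2) = 1
T_n = 174 * 0.85^1
T_n = 174 * 0.85 = 147.9 hours

147.9 hours


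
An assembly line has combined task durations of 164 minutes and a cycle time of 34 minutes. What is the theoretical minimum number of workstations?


Formula: N_min = ceil(Sum of Task Times / Cycle Time)
N_min = ceil(164 min / 34 min) = ceil(4.8235)
N_min = 5 stations

5


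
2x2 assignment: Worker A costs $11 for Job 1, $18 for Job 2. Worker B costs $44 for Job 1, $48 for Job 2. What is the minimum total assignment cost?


Option 1: A->1 + B->2 = $11 + $48 = $59
Option 2: A->2 + B->1 = $18 + $44 = $62
Min cost = min($59, $62) = $59

$59


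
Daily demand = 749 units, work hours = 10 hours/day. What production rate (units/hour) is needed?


Formula: Production Rate = Daily Demand / Available Hours
Rate = 749 units/day / 10 hours/day
Rate = 74.9 units/hour

74.9 units/hour


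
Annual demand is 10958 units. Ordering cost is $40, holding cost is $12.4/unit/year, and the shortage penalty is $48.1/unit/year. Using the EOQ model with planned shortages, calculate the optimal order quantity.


Formula: EOQ* = sqrt(2DS/H) * sqrt((H+P)/P)
Base EOQ = sqrt(2*10958*40/12.4) = 265.89 units
Correction = sqrt((12.4+48.1)/48.1) = 1.12152
EOQ* = 265.89 * 1.12152 = 298.2 units

298.2 units


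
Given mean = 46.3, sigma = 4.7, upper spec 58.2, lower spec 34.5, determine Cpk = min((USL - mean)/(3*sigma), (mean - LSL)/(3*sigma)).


Cpu = (58.2 - 46.3) / (3 * 4.7) = 0.84
Cpl = (46.3 - 34.5) / (3 * 4.7) = 0.84
Cpk = min(0.84, 0.84) = 0.84

0.84


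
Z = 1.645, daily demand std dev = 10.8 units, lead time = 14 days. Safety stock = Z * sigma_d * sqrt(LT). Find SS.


Formula: SS = z * sigma_d * sqrt(LT)
sqrt(LT) = sqrt(14) = 3.7417
SS = 1.645 * 10.8 * 3.7417
SS = 66.5 units

66.5 units


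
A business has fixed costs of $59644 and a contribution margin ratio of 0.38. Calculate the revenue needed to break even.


Formula: BER = Fixed Costs / Contribution Margin Ratio
BER = $59644 / 0.38
BER = $156957.89 (to the nearest cent)

$156957.89


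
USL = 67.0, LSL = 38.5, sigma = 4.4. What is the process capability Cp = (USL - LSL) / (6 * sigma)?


Cp = (67.0 - 38.5) / (6 * 4.4)

1.08


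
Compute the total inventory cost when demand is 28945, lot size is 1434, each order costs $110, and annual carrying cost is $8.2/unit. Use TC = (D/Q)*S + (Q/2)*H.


TC = 28945/1434 * 110 + 1434/2 * 8.2

$8099.73


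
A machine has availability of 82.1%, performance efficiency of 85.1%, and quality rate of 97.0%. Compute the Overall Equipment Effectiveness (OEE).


Formula: OEE = Availability * Performance * Quality / 10000
A * P = 82.1% * 85.1% / 100 = 69.87%
OEE = 69.87% * 97.0% / 100 = 67.8%

67.8%


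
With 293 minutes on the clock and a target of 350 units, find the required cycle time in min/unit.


Formula: CT = Available Time / Number of Units
CT = 293 min / 350 units
CT = 0.84 min/unit

0.84 min/unit


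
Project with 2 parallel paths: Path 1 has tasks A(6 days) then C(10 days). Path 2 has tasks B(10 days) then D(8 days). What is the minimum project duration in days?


Path 1 = 6 + 10 = 16 days
Path 2 = 10 + 8 = 18 days
Duration = max(16, 18) = 18 days

18 days


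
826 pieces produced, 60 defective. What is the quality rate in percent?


Formula: Quality Rate = Good Pieces / Total Pieces * 100
Good pieces = 826 - 60 = 766
QR = 766 / 826 * 100 = 92.7%

92.7%


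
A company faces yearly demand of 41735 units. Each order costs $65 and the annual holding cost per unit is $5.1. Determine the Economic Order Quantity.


Formula: EOQ = sqrt(2 * D * S / H)
Numerator: 2 * 41735 * 65 = 5425550
2DS/H = 5425550 / 5.1 = 1063833.3
EOQ = sqrt(1063833.3) = 1031.4 units

1031.4 units


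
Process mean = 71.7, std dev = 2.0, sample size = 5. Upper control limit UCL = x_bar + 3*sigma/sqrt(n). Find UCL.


UCL = 71.7 + 3 * 2.0 / sqrt(5)

74.38


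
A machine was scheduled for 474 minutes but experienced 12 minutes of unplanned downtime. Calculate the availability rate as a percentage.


Formula: Availability = (Planned Time - Downtime) / Planned Time * 100
Uptime = 474 - 12 = 462 min
Availability = 462 / 474 * 100 = 97.5%

97.5%


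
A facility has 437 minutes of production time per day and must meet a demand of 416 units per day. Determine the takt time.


Formula: Takt Time = Available Production Time / Customer Demand
Takt = 437 min/day / 416 units/day
Takt = 1.05 min/unit

1.05 min/unit


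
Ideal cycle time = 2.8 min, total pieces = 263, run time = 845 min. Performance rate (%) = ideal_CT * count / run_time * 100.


Formula: Performance = (Ideal CT * Total Count) / Run Time * 100
Ideal output time = 2.8 * 263 = 736.4 min
Performance = 736.4 / 845 * 100 = 87.1%

87.1%


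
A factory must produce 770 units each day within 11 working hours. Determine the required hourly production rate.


Formula: Production Rate = Daily Demand / Available Hours
Rate = 770 units/day / 11 hours/day
Rate = 70.0 units/hour

70.0 units/hour


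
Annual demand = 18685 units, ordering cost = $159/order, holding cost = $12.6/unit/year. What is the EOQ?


Formula: EOQ = sqrt(2 * D * S / H)
Numerator: 2 * 18685 * 159 = 5941830
2DS/H = 5941830 / 12.6 = 471573.8
EOQ = sqrt(471573.8) = 686.7 units

686.7 units


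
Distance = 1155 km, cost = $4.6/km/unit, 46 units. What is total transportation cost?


TC = dist * cost * units = 1155 * 4.6 * 46 = $244398.00

$244398.00


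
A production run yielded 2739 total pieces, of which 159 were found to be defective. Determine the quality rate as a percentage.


Formula: Quality Rate = Good Pieces / Total Pieces * 100
Good pieces = 2739 - 159 = 2580
QR = 2580 / 2739 * 100 = 94.2%

94.2%


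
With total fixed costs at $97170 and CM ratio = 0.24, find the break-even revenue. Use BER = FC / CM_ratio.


Formula: BER = Fixed Costs / Contribution Margin Ratio
BER = $97170 / 0.24
BER = $404875.00 (to the nearest cent)

$404875.00


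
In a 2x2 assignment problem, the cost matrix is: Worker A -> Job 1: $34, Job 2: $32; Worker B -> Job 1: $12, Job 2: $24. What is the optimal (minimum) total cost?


Option 1: A->1 + B->2 = $34 + $24 = $58
Option 2: A->2 + B->1 = $32 + $12 = $44
Min cost = min($58, $44) = $44

$44


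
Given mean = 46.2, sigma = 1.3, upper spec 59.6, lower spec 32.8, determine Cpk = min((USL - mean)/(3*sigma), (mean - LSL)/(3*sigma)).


Cpu = (59.6 - 46.2) / (3 * 1.3) = 3.44
Cpl = (46.2 - 32.8) / (3 * 1.3) = 3.44
Cpk = min(3.44, 3.44) = 3.44

3.44


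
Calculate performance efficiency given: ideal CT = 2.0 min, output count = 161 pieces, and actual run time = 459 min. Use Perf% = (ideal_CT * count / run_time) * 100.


Formula: Performance = (Ideal CT * Total Count) / Run Time * 100
Ideal output time = 2.0 * 161 = 322.0 min
Performance = 322.0 / 459 * 100 = 70.2%

70.2%


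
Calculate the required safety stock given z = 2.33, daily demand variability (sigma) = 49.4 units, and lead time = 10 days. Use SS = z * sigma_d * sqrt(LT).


Formula: SS = z * sigma_d * sqrt(LT)
sqrt(LT) = sqrt(10) = 3.1623
SS = 2.33 * 49.4 * 3.1623
SS = 364.0 units

364.0 units


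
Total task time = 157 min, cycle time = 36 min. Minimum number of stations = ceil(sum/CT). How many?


Formula: N_min = ceil(Sum of Task Times / Cycle Time)
N_min = ceil(157 min / 36 min) = ceil(4.3611)
N_min = 5 stations

5


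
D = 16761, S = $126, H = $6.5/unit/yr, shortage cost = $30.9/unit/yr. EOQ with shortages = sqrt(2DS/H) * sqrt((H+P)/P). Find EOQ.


Formula: EOQ* = sqrt(2DS/H) * sqrt((H+P)/P)
Base EOQ = sqrt(2*16761*126/6.5) = 806.11 units
Correction = sqrt((6.5+30.9)/30.9) = 1.10016
EOQ* = 806.11 * 1.10016 = 886.8 units

886.8 units


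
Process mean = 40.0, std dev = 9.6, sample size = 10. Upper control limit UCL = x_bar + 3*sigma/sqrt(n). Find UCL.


UCL = 40.0 + 3 * 9.6 / sqrt(10)

49.11


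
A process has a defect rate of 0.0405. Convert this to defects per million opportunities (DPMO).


DPMO = defect_rate * 1000000 = 0.0405 * 1000000

40500


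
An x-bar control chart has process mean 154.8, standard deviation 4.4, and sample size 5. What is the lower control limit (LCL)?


LCL = 154.8 - 3 * 4.4 / sqrt(5)

148.9


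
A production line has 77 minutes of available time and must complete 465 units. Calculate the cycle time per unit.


Formula: CT = Available Time / Number of Units
CT = 77 min / 465 units
CT = 0.17 min/unit

0.17 min/unit


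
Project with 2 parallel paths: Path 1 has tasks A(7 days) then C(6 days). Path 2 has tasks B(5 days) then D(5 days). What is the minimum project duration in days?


Path 1 = 7 + 6 = 13 days
Path 2 = 5 + 5 = 10 days
Duration = max(13, 10) = 13 days

13 days


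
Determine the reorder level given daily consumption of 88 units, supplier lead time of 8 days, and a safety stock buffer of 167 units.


Formula: ROP = (Daily Demand * Lead Time) + Safety Stock
Demand during lead time = 88 * 8 = 704 units
ROP = 704 + 167 = 871 units

871 units


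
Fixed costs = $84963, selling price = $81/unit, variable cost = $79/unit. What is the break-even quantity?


Formula: BEQ = Fixed Costs / (Price - Variable Cost)
Contribution margin = $81 - $79 = $2/unit
BEQ = ceil($84963 / $2/unit) = ceil(42481.5) = 42482 units

42482 units


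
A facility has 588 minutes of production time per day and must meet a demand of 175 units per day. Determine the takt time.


Formula: Takt Time = Available Production Time / Customer Demand
Takt = 588 min/day / 175 units/day
Takt = 3.36 min/unit

3.36 min/unit


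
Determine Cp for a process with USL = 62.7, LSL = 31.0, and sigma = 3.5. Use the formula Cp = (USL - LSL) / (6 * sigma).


Cp = (62.7 - 31.0) / (6 * 3.5)

1.51


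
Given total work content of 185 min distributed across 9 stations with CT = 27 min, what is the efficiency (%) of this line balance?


Formula: Efficiency = Sum of Task Times / (N_stations * CT) * 100
Total station capacity = 9 stations * 27 min = 243 min
Efficiency = 185 / 243 * 100 = 76.1%

76.1%


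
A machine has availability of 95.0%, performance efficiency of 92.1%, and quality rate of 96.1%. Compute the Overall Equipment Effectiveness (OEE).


Formula: OEE = Availability * Performance * Quality / 10000
A * P = 95.0% * 92.1% / 100 = 87.5%
OEE = 87.5% * 96.1% / 100 = 84.1%

84.1%


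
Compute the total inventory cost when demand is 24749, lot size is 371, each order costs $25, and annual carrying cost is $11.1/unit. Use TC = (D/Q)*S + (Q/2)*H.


TC = 24749/371 * 25 + 371/2 * 11.1

$3726.77


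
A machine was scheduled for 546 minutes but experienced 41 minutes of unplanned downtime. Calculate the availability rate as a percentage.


Formula: Availability = (Planned Time - Downtime) / Planned Time * 100
Uptime = 546 - 41 = 505 min
Availability = 505 / 546 * 100 = 92.5%

92.5%


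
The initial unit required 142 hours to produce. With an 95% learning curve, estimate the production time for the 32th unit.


Formula: T_n = T_1 * (learning_rate)^(log2(n)) where learning_rate = rate/100
Doublings = log2(32) = 5
T_n = 142 * 0.95^5
T_n = 142 * 0.7738 = 109.9 hours

109.9 hours


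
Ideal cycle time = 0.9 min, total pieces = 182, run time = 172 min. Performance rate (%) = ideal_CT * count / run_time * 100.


Formula: Performance = (Ideal CT * Total Count) / Run Time * 100
Ideal output time = 0.9 * 182 = 163.8 min
Performance = 163.8 / 172 * 100 = 95.2%

95.2%


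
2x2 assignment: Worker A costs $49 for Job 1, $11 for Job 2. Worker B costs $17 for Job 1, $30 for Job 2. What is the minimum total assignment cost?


Option 1: A->1 + B->2 = $49 + $30 = $79
Option 2: A->2 + B->1 = $11 + $17 = $28
Min cost = min($79, $28) = $28

$28


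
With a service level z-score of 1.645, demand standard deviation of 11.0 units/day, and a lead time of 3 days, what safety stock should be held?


Formula: SS = z * sigma_d * sqrt(LT)
sqrt(LT) = sqrt(3) = 1.7321
SS = 1.645 * 11.0 * 1.7321
SS = 31.3 units

31.3 units


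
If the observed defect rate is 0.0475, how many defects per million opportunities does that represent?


DPMO = defect_rate * 1000000 = 0.0475 * 1000000

47500


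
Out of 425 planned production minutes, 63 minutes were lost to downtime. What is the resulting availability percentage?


Formula: Availability = (Planned Time - Downtime) / Planned Time * 100
Uptime = 425 - 63 = 362 min
Availability = 362 / 425 * 100 = 85.2%

85.2%


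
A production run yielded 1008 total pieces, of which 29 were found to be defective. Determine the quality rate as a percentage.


Formula: Quality Rate = Good Pieces / Total Pieces * 100
Good pieces = 1008 - 29 = 979
QR = 979 / 1008 * 100 = 97.1%

97.1%


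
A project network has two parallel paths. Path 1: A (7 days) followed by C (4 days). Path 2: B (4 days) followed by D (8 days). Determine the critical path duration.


Path 1 = 7 + 4 = 11 days
Path 2 = 4 + 8 = 12 days
Duration = max(11, 12) = 12 days

12 days


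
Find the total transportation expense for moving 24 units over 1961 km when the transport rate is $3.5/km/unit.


TC = dist * cost * units = 1961 * 3.5 * 24 = $164724.00

$164724.00


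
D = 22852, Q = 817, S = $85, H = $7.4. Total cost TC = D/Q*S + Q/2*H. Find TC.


TC = 22852/817 * 85 + 817/2 * 7.4

$5400.40


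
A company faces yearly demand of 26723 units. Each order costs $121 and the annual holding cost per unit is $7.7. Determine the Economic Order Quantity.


Formula: EOQ = sqrt(2 * D * S / H)
Numerator: 2 * 26723 * 121 = 6466966
2DS/H = 6466966 / 7.7 = 839865.7
EOQ = sqrt(839865.7) = 916.4 units

916.4 units
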